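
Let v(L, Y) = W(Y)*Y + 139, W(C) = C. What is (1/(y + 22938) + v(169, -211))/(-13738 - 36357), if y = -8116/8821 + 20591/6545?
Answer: -11829704047428421/13269346701242619 ≈ -0.89151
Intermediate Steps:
y = 128513991/57733445 (y = -8116*1/8821 + 20591*(1/6545) = -8116/8821 + 20591/6545 = 128513991/57733445 ≈ 2.2260)
v(L, Y) = 139 + Y² (v(L, Y) = Y*Y + 139 = Y² + 139 = 139 + Y²)
(1/(y + 22938) + v(169, -211))/(-13738 - 36357) = (1/(128513991/57733445 + 22938) + (139 + (-211)²))/(-13738 - 36357) = (1/(1324418275401/57733445) + (139 + 44521))/(-50095) = (57733445/1324418275401 + 44660)*(-1/50095) = (59148520237142105/1324418275401)*(-1/50095) = -11829704047428421/13269346701242619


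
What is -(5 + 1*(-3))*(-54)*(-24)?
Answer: -2592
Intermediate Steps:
-(5 + 1*(-3))*(-54)*(-24) = -(5 - 3)*(-54)*(-24) = -2*(-54)*(-24) = -(-108)*(-24) = -1*2592 = -2592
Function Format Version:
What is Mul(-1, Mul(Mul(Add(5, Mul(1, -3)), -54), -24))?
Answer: -2592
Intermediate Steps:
Mul(-1, Mul(Mul(Add(5, Mul(1, -3)), -54), -24)) = Mul(-1, Mul(Mul(Add(5, -3), -54), -24)) = Mul(-1, Mul(Mul(2, -54), -24)) = Mul(-1, Mul(-108, -24)) = Mul(-1, 2592) = -2592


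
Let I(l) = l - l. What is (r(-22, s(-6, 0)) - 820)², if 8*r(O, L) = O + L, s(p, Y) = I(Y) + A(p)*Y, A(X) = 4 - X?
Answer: 10830681/16 ≈ 6.7692e+5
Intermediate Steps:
I(l) = 0
s(p, Y) = Y*(4 - p) (s(p, Y) = 0 + (4 - p)*Y = 0 + Y*(4 - p) = Y*(4 - p))
r(O, L) = L/8 + O/8 (r(O, L) = (O + L)/8 = (L + O)/8 = L/8 + O/8)
(r(-22, s(-6, 0)) - 820)² = (((0*(4 - 1*(-6)))/8 + (⅛)*(-22)) - 820)² = (((0*(4 + 6))/8 - 11/4) - 820)² = (((0*10)/8 - 11/4) - 820)² = (((⅛)*0 - 11/4) - 820)² = ((0 - 11/4) - 820)² = (-11/4 - 820)² = (-3291/4)² = 10830681/16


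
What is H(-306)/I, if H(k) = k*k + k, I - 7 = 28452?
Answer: 93330/28459 ≈ 3.2795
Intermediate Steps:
I = 28459 (I = 7 + 28452 = 28459)
H(k) = k + k² (H(k) = k² + k = k + k²)
H(-306)/I = -306*(1 - 306)/28459 = -306*(-305)*(1/28459) = 93330*(1/28459) = 93330/28459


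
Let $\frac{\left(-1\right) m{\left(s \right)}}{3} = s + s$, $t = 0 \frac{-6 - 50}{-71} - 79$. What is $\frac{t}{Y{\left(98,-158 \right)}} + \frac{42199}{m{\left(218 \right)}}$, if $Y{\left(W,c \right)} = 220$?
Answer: $- \frac{1173389}{35970} \approx -32.621$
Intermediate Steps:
$t = -79$ ($t = 0 \left(\left(-56\right) \left(- \frac{1}{71}\right)\right) - 79 = 0 \cdot \frac{56}{71} - 79 = 0 - 79 = -79$)
$m{\left(s \right)} = - 6 s$ ($m{\left(s \right)} = - 3 \left(s + s\right) = - 3 \cdot 2 s = - 6 s$)
$\frac{t}{Y{\left(98,-158 \right)}} + \frac{42199}{m{\left(218 \right)}} = - \frac{79}{220} + \frac{42199}{\left(-6\right) 218} = \left(-79\right) \frac{1}{220} + \frac{42199}{-1308} = - \frac{79}{220} + 42199 \left(- \frac{1}{1308}\right) = - \frac{79}{220} - \frac{42199}{1308} = - \frac{1173389}{35970}$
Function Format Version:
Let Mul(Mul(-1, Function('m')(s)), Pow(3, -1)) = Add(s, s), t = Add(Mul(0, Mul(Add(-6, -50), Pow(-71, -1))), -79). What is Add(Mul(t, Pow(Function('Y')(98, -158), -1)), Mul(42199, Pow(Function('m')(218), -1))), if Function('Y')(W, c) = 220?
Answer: Rational(-1173389, 35970) ≈ -32.621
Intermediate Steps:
t = -79 (t = Add(Mul(0, Mul(-56, Rational(-1, 71))), -79) = Add(Mul(0, Rational(56, 71)), -79) = Add(0, -79) = -79)
Function('m')(s) = Mul(-6, s) (Function('m')(s) = Mul(-3, Add(s, s)) = Mul(-3, Mul(2, s)) = Mul(-6, s))
Add(Mul(t, Pow(Function('Y')(98, -158), -1)), Mul(42199, Pow(Function('m')(218), -1))) = Add(Mul(-79, Pow(220, -1)), Mul(42199, Pow(Mul(-6, 218), -1))) = Add(Mul(-79, Rational(1, 220)), Mul(42199, Pow(-1308, -1))) = Add(Rational(-79, 220), Mul(42199, Rational(-1, 1308))) = Add(Rational(-79, 220), Rational(-42199, 1308)) = Rational(-1173389, 35970)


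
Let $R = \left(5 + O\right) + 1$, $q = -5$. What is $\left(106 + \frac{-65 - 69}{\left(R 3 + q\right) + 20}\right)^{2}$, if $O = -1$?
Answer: $\frac{2319529}{225} \approx 10309.0$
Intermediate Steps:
$R = 5$ ($R = \left(5 - 1\right) + 1 = 4 + 1 = 5$)
$\left(106 + \frac{-65 - 69}{\left(R 3 + q\right) + 20}\right)^{2} = \left(106 + \frac{-65 - 69}{\left(5 \cdot 3 - 5\right) + 20}\right)^{2} = \left(106 - \frac{134}{\left(15 - 5\right) + 20}\right)^{2} = \left(106 - \frac{134}{10 + 20}\right)^{2} = \left(106 - \frac{134}{30}\right)^{2} = \left(106 - \frac{67}{15}\right)^{2} = \left(\frac{1523}{15}\right)^{2} = \frac{2319529}{225}$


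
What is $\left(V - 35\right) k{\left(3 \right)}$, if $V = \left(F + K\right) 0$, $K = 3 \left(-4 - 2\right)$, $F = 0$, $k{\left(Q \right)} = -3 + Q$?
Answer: $0$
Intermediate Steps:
$K = -18$ ($K = 3 \left(-6\right) = -18$)
$V = 0$ ($V = \left(0 - 18\right) 0 = \left(-18\right) 0 = 0$)
$\left(V - 35\right) k{\left(3 \right)} = \left(0 - 35\right) \left(-3 + 3\right) = \left(-35\right) 0 = 0$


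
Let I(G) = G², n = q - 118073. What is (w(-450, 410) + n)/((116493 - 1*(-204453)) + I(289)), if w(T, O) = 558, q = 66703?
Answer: -50812/404467 ≈ -0.12563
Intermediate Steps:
n = -51370 (n = 66703 - 118073 = -51370)
(w(-450, 410) + n)/((116493 - 1*(-204453)) + I(289)) = (558 - 51370)/((116493 - 1*(-204453)) + 289²) = -50812/((116493 + 204453) + 83521) = -50812/(320946 + 83521) = -50812/404467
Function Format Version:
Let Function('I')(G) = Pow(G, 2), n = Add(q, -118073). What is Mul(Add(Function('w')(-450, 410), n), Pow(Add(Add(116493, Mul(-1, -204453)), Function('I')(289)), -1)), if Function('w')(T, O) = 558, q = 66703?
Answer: Rational(-50812, 404467) ≈ -0.12563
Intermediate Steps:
n = -51370 (n = Add(66703, -118073) = -51370)
Mul(Add(Function('w')(-450, 410), n), Pow(Add(Add(116493, Mul(-1, -204453)), Function('I')(289)), -1)) = Mul(Add(558, -51370), Pow(Add(Add(116493, Mul(-1, -204453)), Pow(289, 2)), -1)) = Mul(-50812, Pow(Add(Add(116493, 204453), 83521), -1)) = Mul(-50812, Pow(Add(320946, 83521), -1)) = Mul(-50812, Pow(404467, -1)) = Mul(-50812, Rational(1, 404467)) = Rational(-50812, 404467)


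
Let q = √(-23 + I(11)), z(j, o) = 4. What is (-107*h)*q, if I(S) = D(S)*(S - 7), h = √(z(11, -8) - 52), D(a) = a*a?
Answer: -428*I*√1383 ≈ -15917.0*I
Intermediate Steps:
D(a) = a²
h = 4*I*√3 (h = √(4 - 52) = √(-48) = 4*I*√3 ≈ 6.9282*I)
I(S) = S²*(-7 + S) (I(S) = S²*(S - 7) = S²*(-7 + S))
q = √461 (q = √(-23 + 11²*(-7 + 11)) = √(-23 + 121*4) = √(-23 + 484) = √461 ≈ 21.471)
(-107*h)*q = (-428*I*√3)*√461 = -428*I*√1383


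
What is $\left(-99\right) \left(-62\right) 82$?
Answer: $503316$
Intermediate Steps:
$\left(-99\right) \left(-62\right) 82 = 6138 \cdot 82 = 503316$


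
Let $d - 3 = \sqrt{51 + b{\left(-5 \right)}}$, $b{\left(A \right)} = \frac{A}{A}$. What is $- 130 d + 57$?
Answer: $-333 - 260 \sqrt{13} \approx -1270.4$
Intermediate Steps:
$b{\left(A \right)} = 1$
$d = 3 + 2 \sqrt{13}$ ($d = 3 + \sqrt{51 + 1} = 3 + \sqrt{52} = 3 + 2 \sqrt{13} \approx 10.211$)
$- 130 d + 57 = - 130 \left(3 + 2 \sqrt{13}\right) + 57 = \left(-390 - 260 \sqrt{13}\right) + 57 = -333 - 260 \sqrt{13}$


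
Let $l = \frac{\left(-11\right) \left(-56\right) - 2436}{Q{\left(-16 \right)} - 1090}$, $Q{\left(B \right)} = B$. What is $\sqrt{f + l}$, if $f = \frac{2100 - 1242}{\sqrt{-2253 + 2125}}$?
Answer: $\frac{\sqrt{164320 - 5354778 i \sqrt{2}}}{316} \approx 6.225 - 6.0914 i$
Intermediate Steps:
$l = \frac{130}{79}$ ($l = \frac{\left(-11\right) \left(-56\right) - 2436}{-16 - 1090} = \frac{616 - 2436}{-1106} = \left(-1820\right) \left(- \frac{1}{1106}\right) = \frac{130}{79} \approx 1.6456$)
$f = - \frac{429 i \sqrt{2}}{8}$ ($f = \frac{858}{\sqrt{-128}} = \frac{858}{8 i \sqrt{2}} = 858 \left(- \frac{i \sqrt{2}}{16}\right) = - \frac{429 i \sqrt{2}}{8} \approx - 75.837 i$)
$\sqrt{f + l} = \sqrt{- \frac{429 i \sqrt{2}}{8} + \frac{130}{79}} = \sqrt{\frac{130}{79} - \frac{429 i \sqrt{2}}{8}}$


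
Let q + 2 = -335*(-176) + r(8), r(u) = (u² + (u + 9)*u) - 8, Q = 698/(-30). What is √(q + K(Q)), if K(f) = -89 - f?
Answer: 2*√3323490/15 ≈ 243.07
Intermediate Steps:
Q = -349/15 (Q = 698*(-1/30) = -349/15 ≈ -23.267)
r(u) = -8 + u² + u*(9 + u) (r(u) = (u² + (9 + u)*u) - 8 = (u² + u*(9 + u)) - 8 = -8 + u² + u*(9 + u))
q = 59150 (q = -2 + (-335*(-176) + (-8 + 2*8² + 9*8)) = -2 + (58960 + (-8 + 2*64 + 72)) = -2 + (58960 + (-8 + 128 + 72)) = -2 + (58960 + 192) = -2 + 59152 = 59150)
√(q + K(Q)) = √(59150 + (-89 - 1*(-349/15))) = √(59150 + (-89 + 349/15)) = √(59150 - 986/15) = √(886264/15) = 2*√3323490/15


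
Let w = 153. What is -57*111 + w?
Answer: -6174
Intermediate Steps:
-57*111 + w = -57*111 + 153 = -6327 + 153 = -6174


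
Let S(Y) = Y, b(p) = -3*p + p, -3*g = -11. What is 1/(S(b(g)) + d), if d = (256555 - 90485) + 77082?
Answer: 3/729434 ≈ 4.1128e-6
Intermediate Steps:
g = 11/3 (g = -1/3*(-11) = 11/3 ≈ 3.6667)
b(p) = -2*p
d = 243152 (d = 166070 + 77082 = 243152)
1/(S(b(g)) + d) = 1/(-2*11/3 + 243152) = 1/(-22/3 + 243152) = 1/(729434/3) = 3/729434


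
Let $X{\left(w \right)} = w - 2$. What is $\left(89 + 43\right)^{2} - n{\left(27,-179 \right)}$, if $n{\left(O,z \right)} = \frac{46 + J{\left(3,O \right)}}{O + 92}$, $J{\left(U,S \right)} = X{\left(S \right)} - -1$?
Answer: $\frac{2073384}{119} \approx 17423.0$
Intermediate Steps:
$X{\left(w \right)} = -2 + w$
$J{\left(U,S \right)} = -1 + S$ ($J{\left(U,S \right)} = \left(-2 + S\right) - -1 = \left(-2 + S\right) + 1 = -1 + S$)
$n{\left(O,z \right)} = \frac{45 + O}{92 + O}$ ($n{\left(O,z \right)} = \frac{46 + \left(-1 + O\right)}{O + 92} = \frac{45 + O}{92 + O}$)
$\left(89 + 43\right)^{2} - n{\left(27,-179 \right)} = \left(89 + 43\right)^{2} - \frac{45 + 27}{92 + 27} = 132^{2} - \frac{1}{119} \cdot 72 = 17424 - \frac{1}{119} \cdot 72 = 17424 - \frac{72}{119} = \frac{2073384}{119}$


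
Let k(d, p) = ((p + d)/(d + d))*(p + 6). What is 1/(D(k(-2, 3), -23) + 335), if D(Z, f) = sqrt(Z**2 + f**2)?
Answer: 1072/357411 - 4*sqrt(8545)/1787055 ≈ 0.0027924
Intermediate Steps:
k(d, p) = (6 + p)*(d + p)/(2*d) (k(d, p) = ((d + p)/((2*d)))*(6 + p) = ((d + p)*(1/(2*d)))*(6 + p) = ((d + p)/(2*d))*(6 + p) = (6 + p)*(d + p)/(2*d))
1/(D(k(-2, 3), -23) + 335) = 1/(sqrt(((1/2)*(3**2 + 6*3 - 2*(6 + 3))/(-2))**2 + (-23)**2) + 335) = 1/(sqrt(((1/2)*(-1/2)*(9 + 18 - 2*9))**2 + 529) + 335) = 1/(sqrt(((1/2)*(-1/2)*(9 + 18 - 18))**2 + 529) + 335) = 1/(sqrt(((1/2)*(-1/2)*9)**2 + 529) + 335) = 1/(sqrt((-9/4)**2 + 529) + 335) = 1/(sqrt(81/16 + 529) + 335) = 1/(sqrt(8545/16) + 335) = 1/(sqrt(8545)/4 + 335) = 1/(335 + sqrt(8545)/4)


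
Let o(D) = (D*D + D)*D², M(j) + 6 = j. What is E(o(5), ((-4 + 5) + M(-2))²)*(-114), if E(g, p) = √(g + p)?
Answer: -114*√799 ≈ -3222.4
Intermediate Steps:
M(j) = -6 + j
o(D) = D²*(D + D²) (o(D) = (D² + D)*D² = (D + D²)*D² = D²*(D + D²))
E(o(5), ((-4 + 5) + M(-2))²)*(-114) = √(5³*(1 + 5) + ((-4 + 5) + (-6 - 2))²)*(-114) = √(125*6 + (1 - 8)²)*(-114) = √(750 + (-7)²)*(-114) = √(750 + 49)*(-114) = √799*(-114) = -114*√799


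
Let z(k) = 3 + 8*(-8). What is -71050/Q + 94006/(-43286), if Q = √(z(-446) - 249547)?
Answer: -47003/21643 + 35525*I*√62402/62402 ≈ -2.1717 + 142.21*I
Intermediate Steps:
z(k) = -61 (z(k) = 3 - 64 = -61)
Q = 2*I*√62402 (Q = √(-61 - 249547) = √(-249608) = 2*I*√62402 ≈ 499.61*I)
-71050/Q + 94006/(-43286) = -71050*(-I*√62402/124804) + 94006/(-43286) = -(-35525)*I*√62402/62402 + 94006*(-1/43286) = 35525*I*√62402/62402 - 47003/21643 = -47003/21643 + 35525*I*√62402/62402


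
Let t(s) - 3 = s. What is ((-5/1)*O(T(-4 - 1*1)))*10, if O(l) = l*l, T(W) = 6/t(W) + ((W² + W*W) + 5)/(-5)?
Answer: -9800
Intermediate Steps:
t(s) = 3 + s
T(W) = -1 + 6/(3 + W) - 2*W²/5 (T(W) = 6/(3 + W) + ((W² + W*W) + 5)/(-5) = 6/(3 + W) + ((W² + W²) + 5)*(-⅕) = 6/(3 + W) + (2*W² + 5)*(-⅕) = 6/(3 + W) + (5 + 2*W²)*(-⅕) = 6/(3 + W) + (-1 - 2*W²/5) = -1 + 6/(3 + W) - 2*W²/5)
O(l) = l²
((-5/1)*O(T(-4 - 1*1)))*10 = ((-5/1)*((30 - (3 + (-4 - 1*1))*(5 + 2*(-4 - 1*1)²))/(5*(3 + (-4 - 1*1))))²)*10 = ((-5*1)*((30 - (3 + (-4 - 1))*(5 + 2*(-4 - 1)²))/(5*(3 + (-4 - 1))))²)*10 = -5*(30 - (3 - 5)*(5 + 2*(-5)²))²/(25*(3 - 5)²)*10 = -5*(30 - 1*(-2)*(5 + 2*25))²/100*10 = -5*(30 - 1*(-2)*(5 + 50))²/100*10 = -5*(30 - 1*(-2)*55)²/100*10 = -5*(30 + 110)²/100*10 = -5*((⅕)*(-½)*140)²*10 = -5*(-14)²*10 = -5*196*10 = -980*10 = -9800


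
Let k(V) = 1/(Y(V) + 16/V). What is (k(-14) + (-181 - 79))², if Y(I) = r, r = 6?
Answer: 78021889/1156 ≈ 67493.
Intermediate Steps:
Y(I) = 6
k(V) = 1/(6 + 16/V)
(k(-14) + (-181 - 79))² = ((½)*(-14)/(8 + 3*(-14)) + (-181 - 79))² = ((½)*(-14)/(8 - 42) - 260)² = ((½)*(-14)/(-34) - 260)² = ((½)*(-14)*(-1/34) - 260)² = (7/34 - 260)² = (-8833/34)² = 78021889/1156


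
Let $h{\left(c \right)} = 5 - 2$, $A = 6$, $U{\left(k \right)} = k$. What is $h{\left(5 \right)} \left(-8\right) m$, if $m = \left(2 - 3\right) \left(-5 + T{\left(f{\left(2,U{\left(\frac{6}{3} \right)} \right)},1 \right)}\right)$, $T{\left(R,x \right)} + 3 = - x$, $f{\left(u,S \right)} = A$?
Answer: $-216$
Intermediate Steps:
$f{\left(u,S \right)} = 6$
$h{\left(c \right)} = 3$ ($h{\left(c \right)} = 5 - 2 = 3$)
$T{\left(R,x \right)} = -3 - x$
$m = 9$ ($m = \left(2 - 3\right) \left(-5 - 4\right) = - (-5 - 4) = \left(-1\right) \left(-9\right) = 9$)
$h{\left(5 \right)} \left(-8\right) m = 3 \left(-8\right) 9 = \left(-24\right) 9 = -216$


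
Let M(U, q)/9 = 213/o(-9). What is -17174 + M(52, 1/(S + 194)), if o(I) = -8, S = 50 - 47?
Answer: -139309/8 ≈ -17414.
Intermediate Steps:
S = 3
M(U, q) = -1917/8 (M(U, q) = 9*(213/(-8)) = 9*(213*(-1/8)) = 9*(-213/8) = -1917/8)
-17174 + M(52, 1/(S + 194)) = -17174 - 1917/8 = -139309/8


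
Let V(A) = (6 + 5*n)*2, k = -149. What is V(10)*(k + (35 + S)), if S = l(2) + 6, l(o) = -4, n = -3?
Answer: 2016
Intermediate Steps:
S = 2 (S = -4 + 6 = 2)
V(A) = -18 (V(A) = (6 + 5*(-3))*2 = (6 - 15)*2 = -9*2 = -18)
V(10)*(k + (35 + S)) = -18*(-149 + (35 + 2)) = -18*(-149 + 37) = -18*(-112) = 2016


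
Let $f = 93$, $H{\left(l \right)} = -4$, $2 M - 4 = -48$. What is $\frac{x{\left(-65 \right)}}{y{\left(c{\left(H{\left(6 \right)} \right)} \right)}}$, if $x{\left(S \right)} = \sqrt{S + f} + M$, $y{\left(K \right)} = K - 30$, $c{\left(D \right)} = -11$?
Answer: $\frac{22}{41} - \frac{2 \sqrt{7}}{41} \approx 0.40752$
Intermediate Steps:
$M = -22$ ($M = 2 + \frac{1}{2} \left(-48\right) = 2 - 24 = -22$)
$y{\left(K \right)} = -30 + K$
$x{\left(S \right)} = -22 + \sqrt{93 + S}$ ($x{\left(S \right)} = \sqrt{S + 93} - 22 = \sqrt{93 + S} - 22 = -22 + \sqrt{93 + S}$)
$\frac{x{\left(-65 \right)}}{y{\left(c{\left(H{\left(6 \right)} \right)} \right)}} = \frac{-22 + \sqrt{93 - 65}}{-30 - 11} = \frac{-22 + \sqrt{28}}{-41} = \left(-22 + 2 \sqrt{7}\right) \left(- \frac{1}{41}\right) = \frac{22}{41} - \frac{2 \sqrt{7}}{41}$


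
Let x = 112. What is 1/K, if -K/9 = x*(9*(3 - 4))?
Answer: 1/9072 ≈ 0.00011023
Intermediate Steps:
K = 9072 (K = -1008*9*(3 - 4) = -1008*9*(-1) = -1008*(-9) = -9*(-1008) = 9072)
1/K = 1/9072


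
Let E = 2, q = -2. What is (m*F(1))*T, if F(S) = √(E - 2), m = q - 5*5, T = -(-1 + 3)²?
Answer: 0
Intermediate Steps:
T = -4 (T = -1*2² = -1*4 = -4)
m = -27 (m = -2 - 5*5 = -2 - 25 = -27)
F(S) = 0 (F(S) = √(2 - 2) = √0 = 0)
(m*F(1))*T = -27*0*(-4) = 0*(-4) = 0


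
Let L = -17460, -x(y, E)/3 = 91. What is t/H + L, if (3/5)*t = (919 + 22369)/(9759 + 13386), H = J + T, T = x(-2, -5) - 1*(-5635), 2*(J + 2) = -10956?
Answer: -14305565824/819333 ≈ -17460.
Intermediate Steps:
J = -5480 (J = -2 + (½)*(-10956) = -2 - 5478 = -5480)
x(y, E) = -273 (x(y, E) = -3*91 = -273)
T = 5362 (T = -273 - 1*(-5635) = -273 + 5635 = 5362)
H = -118 (H = -5480 + 5362 = -118)
t = 23288/13887 (t = 5*((919 + 22369)/(9759 + 13386))/3 = 5*(23288/23145)/3 = 5*(23288*(1/23145))/3 = (5/3)*(23288/23145) = 23288/13887 ≈ 1.6770)
t/H + L = (23288/13887)/(-118) - 17460 = (23288/13887)*(-1/118) - 17460 = -11644/819333 - 17460 = -14305565824/819333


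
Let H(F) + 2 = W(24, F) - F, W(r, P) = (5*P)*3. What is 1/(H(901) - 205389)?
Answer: -1/192777 ≈ -5.1873e-6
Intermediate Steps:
W(r, P) = 15*P
H(F) = -2 + 14*F (H(F) = -2 + (15*F - F) = -2 + 14*F)
1/(H(901) - 205389) = 1/((-2 + 14*901) - 205389) = 1/((-2 + 12614) - 205389) = 1/(12612 - 205389) = 1/(-192777) = -1/192777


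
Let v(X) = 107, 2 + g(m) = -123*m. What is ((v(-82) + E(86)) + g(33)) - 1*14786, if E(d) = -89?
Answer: -18829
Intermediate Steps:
g(m) = -2 - 123*m
((v(-82) + E(86)) + g(33)) - 1*14786 = ((107 - 89) + (-2 - 123*33)) - 1*14786 = (18 + (-2 - 4059)) - 14786 = (18 - 4061) - 14786 = -4043 - 14786 = -18829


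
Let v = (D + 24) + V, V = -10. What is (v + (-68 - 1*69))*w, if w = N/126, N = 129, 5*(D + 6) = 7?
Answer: -13717/105 ≈ -130.64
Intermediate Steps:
D = -23/5 (D = -6 + (⅕)*7 = -6 + 7/5 = -23/5 ≈ -4.6000)
v = 47/5 (v = (-23/5 + 24) - 10 = 97/5 - 10 = 47/5 ≈ 9.4000)
w = 43/42 (w = 129/126 = 129*(1/126) = 43/42 ≈ 1.0238)
(v + (-68 - 1*69))*w = (47/5 + (-68 - 1*69))*(43/42) = (47/5 + (-68 - 69))*(43/42) = (47/5 - 137)*(43/42) = -638/5*43/42 = -13717/105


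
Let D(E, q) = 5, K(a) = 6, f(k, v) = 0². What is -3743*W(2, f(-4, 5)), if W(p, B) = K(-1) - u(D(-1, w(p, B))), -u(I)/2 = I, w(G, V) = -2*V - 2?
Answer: -59888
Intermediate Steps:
w(G, V) = -2 - 2*V
f(k, v) = 0
u(I) = -2*I
W(p, B) = 16 (W(p, B) = 6 - (-2)*5 = 6 - 1*(-10) = 6 + 10 = 16)
-3743*W(2, f(-4, 5)) = -3743*16 = -59888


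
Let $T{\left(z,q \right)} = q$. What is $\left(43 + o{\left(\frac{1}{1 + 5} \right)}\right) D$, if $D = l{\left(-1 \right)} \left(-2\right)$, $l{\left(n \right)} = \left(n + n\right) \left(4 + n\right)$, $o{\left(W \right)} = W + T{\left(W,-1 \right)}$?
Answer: $506$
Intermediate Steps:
$o{\left(W \right)} = -1 + W$ ($o{\left(W \right)} = W - 1 = -1 + W$)
$l{\left(n \right)} = 2 n \left(4 + n\right)$
$D = 12$ ($D = 2 \left(-1\right) \left(4 - 1\right) \left(-2\right) = 2 \left(-1\right) 3 \left(-2\right) = \left(-6\right) \left(-2\right) = 12$)
$\left(43 + o{\left(\frac{1}{1 + 5} \right)}\right) D = \left(43 - \left(1 - \frac{1}{1 + 5}\right)\right) 12 = \left(43 - \left(1 - \frac{1}{6}\right)\right) 12 = \left(43 + \left(-1 + \frac{1}{6}\right)\right) 12 = \left(43 - \frac{5}{6}\right) 12 = \frac{253}{6} \cdot 12 = 506$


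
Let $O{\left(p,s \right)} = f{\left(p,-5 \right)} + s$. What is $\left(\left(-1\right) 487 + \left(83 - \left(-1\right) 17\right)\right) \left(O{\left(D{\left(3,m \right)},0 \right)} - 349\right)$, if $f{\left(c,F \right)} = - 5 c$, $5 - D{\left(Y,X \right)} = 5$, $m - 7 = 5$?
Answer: $135063$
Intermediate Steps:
$m = 12$ ($m = 7 + 5 = 12$)
$D{\left(Y,X \right)} = 0$ ($D{\left(Y,X \right)} = 5 - 5 = 0$)
$O{\left(p,s \right)} = s - 5 p$ ($O{\left(p,s \right)} = - 5 p + s = s - 5 p$)
$\left(\left(-1\right) 487 + \left(83 - \left(-1\right) 17\right)\right) \left(O{\left(D{\left(3,m \right)},0 \right)} - 349\right) = \left(\left(-1\right) 487 + \left(83 - \left(-1\right) 17\right)\right) \left(\left(0 - 0\right) - 349\right) = \left(-487 + \left(83 - -17\right)\right) \left(\left(0 + 0\right) - 349\right) = \left(-487 + \left(83 + 17\right)\right) \left(0 - 349\right) = \left(-487 + 100\right) \left(-349\right) = \left(-387\right) \left(-349\right) = 135063$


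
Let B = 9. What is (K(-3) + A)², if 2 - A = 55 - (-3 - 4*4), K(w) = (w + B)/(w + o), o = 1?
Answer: 5625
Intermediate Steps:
K(w) = (9 + w)/(1 + w) (K(w) = (w + 9)/(w + 1) = (9 + w)/(1 + w))
A = -72 (A = 2 - (55 - (-3 - 4*4)) = 2 - (55 - (-3 - 16)) = 2 - (55 - 1*(-19)) = 2 - (55 + 19) = 2 - 1*74 = 2 - 74 = -72)
(K(-3) + A)² = ((9 - 3)/(1 - 3) - 72)² = (6/(-2) - 72)² = (-½*6 - 72)² = (-3 - 72)² = (-75)² = 5625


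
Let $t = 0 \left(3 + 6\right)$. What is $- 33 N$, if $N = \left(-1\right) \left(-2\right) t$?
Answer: $0$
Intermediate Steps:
$t = 0$ ($t = 0 \cdot 9 = 0$)
$N = 0$ ($N = \left(-1\right) \left(-2\right) 0 = 2 \cdot 0 = 0$)
$- 33 N = \left(-33\right) 0 = 0$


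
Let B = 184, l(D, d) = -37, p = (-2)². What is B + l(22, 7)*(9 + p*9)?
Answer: -1481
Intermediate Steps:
p = 4
B + l(22, 7)*(9 + p*9) = 184 - 37*(9 + 4*9) = 184 - 37*(9 + 36) = 184 - 37*45 = 184 - 1665 = -1481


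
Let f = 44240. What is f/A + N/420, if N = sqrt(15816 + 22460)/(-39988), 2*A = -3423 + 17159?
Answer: 11060/1717 - sqrt(9569)/8397480 ≈ 6.4415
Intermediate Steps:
A = 6868 (A = (-3423 + 17159)/2 = (1/2)*13736 = 6868)
N = -sqrt(9569)/19994 (N = sqrt(38276)*(-1/39988) = (2*sqrt(9569))*(-1/39988) = -sqrt(9569)/19994 ≈ -0.0048925)
f/A + N/420 = 44240/6868 - sqrt(9569)/19994/420 = 44240*(1/6868) - sqrt(9569)/19994*(1/420) = 11060/1717 - sqrt(9569)/8397480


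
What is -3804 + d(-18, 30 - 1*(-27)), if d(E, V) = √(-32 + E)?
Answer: -3804 + 5*I*√2 ≈ -3804.0 + 7.0711*I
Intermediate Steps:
-3804 + d(-18, 30 - 1*(-27)) = -3804 + √(-32 - 18) = -3804 + √(-50) = -3804 + 5*I*√2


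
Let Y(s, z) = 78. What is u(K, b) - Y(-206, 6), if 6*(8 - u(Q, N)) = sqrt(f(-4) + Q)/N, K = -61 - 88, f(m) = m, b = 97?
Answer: -70 - I*sqrt(17)/194 ≈ -70.0 - 0.021253*I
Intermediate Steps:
K = -149
u(Q, N) = 8 - sqrt(-4 + Q)/(6*N)
u(K, b) - Y(-206, 6) = (8 - 1/6*sqrt(-4 - 149)/97) - 1*78 = (8 - 1/6*1/97*sqrt(-153)) - 78 = (8 - 1/6*1/97*3*I*sqrt(17)) - 78 = (8 - I*sqrt(17)/194) - 78 = -70 - I*sqrt(17)/194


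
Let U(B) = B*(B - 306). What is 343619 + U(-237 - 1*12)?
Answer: 481814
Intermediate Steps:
U(B) = B*(-306 + B)
343619 + U(-237 - 1*12) = 343619 + (-237 - 1*12)*(-306 + (-237 - 1*12)) = 343619 + (-237 - 12)*(-306 + (-237 - 12)) = 343619 - 249*(-306 - 249) = 343619 - 249*(-555) = 343619 + 138195 = 481814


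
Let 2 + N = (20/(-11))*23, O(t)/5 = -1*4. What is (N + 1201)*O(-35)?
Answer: -254580/11 ≈ -23144.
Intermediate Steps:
O(t) = -20 (O(t) = 5*(-1*4) = 5*(-4) = -20)
N = -482/11 (N = -2 + (20/(-11))*23 = -2 + (20*(-1/11))*23 = -2 - 20/11*23 = -2 - 460/11 = -482/11 ≈ -43.818)
(N + 1201)*O(-35) = (-482/11 + 1201)*(-20) = (12729/11)*(-20) = -254580/11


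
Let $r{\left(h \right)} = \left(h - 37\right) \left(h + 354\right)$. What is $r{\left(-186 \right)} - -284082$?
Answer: $246618$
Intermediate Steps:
$r{\left(h \right)} = \left(-37 + h\right) \left(354 + h\right)$
$r{\left(-186 \right)} - -284082 = \left(-13098 + \left(-186\right)^{2} + 317 \left(-186\right)\right) - -284082 = \left(-13098 + 34596 - 58962\right) + 284082 = -37464 + 284082 = 246618$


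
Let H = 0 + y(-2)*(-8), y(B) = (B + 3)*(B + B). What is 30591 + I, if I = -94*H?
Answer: 27583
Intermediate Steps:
y(B) = 2*B*(3 + B) (y(B) = (3 + B)*(2*B) = 2*B*(3 + B))
H = 32 (H = 0 + (2*(-2)*(3 - 2))*(-8) = 0 + (2*(-2)*1)*(-8) = 0 - 4*(-8) = 0 + 32 = 32)
I = -3008 (I = -94*32 = -3008)
30591 + I = 30591 - 3008 = 27583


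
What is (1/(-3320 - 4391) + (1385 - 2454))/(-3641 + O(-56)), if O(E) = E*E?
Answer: 1648612/778811 ≈ 2.1168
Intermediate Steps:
O(E) = E²
(1/(-3320 - 4391) + (1385 - 2454))/(-3641 + O(-56)) = (1/(-3320 - 4391) + (1385 - 2454))/(-3641 + (-56)²) = (1/(-7711) - 1069)/(-3641 + 3136) = (-1/7711 - 1069)/(-505) = -8243060/7711*(-1/505) = 1648612/778811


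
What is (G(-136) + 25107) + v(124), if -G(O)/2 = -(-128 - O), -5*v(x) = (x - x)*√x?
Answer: 25123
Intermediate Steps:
v(x) = 0 (v(x) = -(x - x)*√x/5 = -0*√x = -⅕*0 = 0)
G(O) = -256 - 2*O (G(O) = -(-2)*(-128 - O) = -2*(128 + O) = -256 - 2*O)
(G(-136) + 25107) + v(124) = ((-256 - 2*(-136)) + 25107) + 0 = ((-256 + 272) + 25107) + 0 = (16 + 25107) + 0 = 25123 + 0 = 25123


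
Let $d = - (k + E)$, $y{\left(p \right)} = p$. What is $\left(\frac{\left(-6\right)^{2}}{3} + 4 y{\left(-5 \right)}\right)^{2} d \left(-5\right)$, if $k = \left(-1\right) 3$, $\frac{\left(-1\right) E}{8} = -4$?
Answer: $9280$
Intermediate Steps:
$E = 32$ ($E = \left(-8\right) \left(-4\right) = 32$)
$k = -3$
$d = -29$ ($d = - (-3 + 32) = \left(-1\right) 29 = -29$)
$\left(\frac{\left(-6\right)^{2}}{3} + 4 y{\left(-5 \right)}\right)^{2} d \left(-5\right) = \left(\frac{\left(-6\right)^{2}}{3} + 4 \left(-5\right)\right)^{2} \left(\left(-29\right) \left(-5\right)\right) = \left(36 \cdot \frac{1}{3} - 20\right)^{2} \cdot 145 = \left(12 - 20\right)^{2} \cdot 145 = \left(-8\right)^{2} \cdot 145 = 64 \cdot 145 = 9280$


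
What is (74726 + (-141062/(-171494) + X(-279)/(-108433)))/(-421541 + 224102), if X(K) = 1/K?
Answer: -10202521680996322/26956527917225049 ≈ -0.37848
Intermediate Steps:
(74726 + (-141062/(-171494) + X(-279)/(-108433)))/(-421541 + 224102) = (74726 + (-141062/(-171494) + 1/(-279*(-108433))))/(-421541 + 224102) = (74726 + (-141062*(-1/171494) - 1/279*(-1/108433)))/(-197439) = (74726 + (70531/85747 + 1/30252807))*(-1/197439) = (74726 + 112303200856/136530917991)*(-1/197439) = (10202521680996322/136530917991)*(-1/197439) = -10202521680996322/26956527917225049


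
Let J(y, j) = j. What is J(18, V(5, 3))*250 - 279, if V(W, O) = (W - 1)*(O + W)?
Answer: 7721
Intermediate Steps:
V(W, O) = (-1 + W)*(O + W)
J(18, V(5, 3))*250 - 279 = (5² - 1*3 - 1*5 + 3*5)*250 - 279 = (25 - 3 - 5 + 15)*250 - 279 = 32*250 - 279 = 8000 - 279 = 7721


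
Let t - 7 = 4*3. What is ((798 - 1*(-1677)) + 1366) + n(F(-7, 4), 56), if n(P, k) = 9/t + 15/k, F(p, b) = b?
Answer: 4087613/1064 ≈ 3841.7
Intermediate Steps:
t = 19 (t = 7 + 4*3 = 7 + 12 = 19)
n(P, k) = 9/19 + 15/k
((798 - 1*(-1677)) + 1366) + n(F(-7, 4), 56) = ((798 - 1*(-1677)) + 1366) + (9/19 + 15/56) = ((798 + 1677) + 1366) + (9/19 + 15*(1/56)) = (2475 + 1366) + (9/19 + 15/56) = 3841 + 789/1064 = 4087613/1064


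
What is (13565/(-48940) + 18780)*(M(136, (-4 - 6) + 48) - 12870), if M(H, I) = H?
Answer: -1170356007209/4894 ≈ -2.3914e+8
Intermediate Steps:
(13565/(-48940) + 18780)*(M(136, (-4 - 6) + 48) - 12870) = (13565/(-48940) + 18780)*(136 - 12870) = (13565*(-1/48940) + 18780)*(-12734) = (-2713/9788 + 18780)*(-12734) = (183815927/9788)*(-12734) = -1170356007209/4894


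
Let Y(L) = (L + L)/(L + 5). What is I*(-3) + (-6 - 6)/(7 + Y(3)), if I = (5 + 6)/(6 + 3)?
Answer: -485/93 ≈ -5.2151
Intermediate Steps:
I = 11/9 ≈ 1.2222
Y(L) = 2*L/(5 + L) (Y(L) = (2*L)/(5 + L) = 2*L/(5 + L))
I*(-3) + (-6 - 6)/(7 + Y(3)) = (11/9)*(-3) + (-6 - 6)/(7 + 2*3/(5 + 3)) = -11/3 - 12/(7 + 2*3/8) = -11/3 - 12/(7 + 2*3*(1/8)) = -11/3 - 12/(7 + 3/4) = -11/3 - 12/31/4 = -11/3 - 12*4/31 = -11/3 - 48/31 = -485/93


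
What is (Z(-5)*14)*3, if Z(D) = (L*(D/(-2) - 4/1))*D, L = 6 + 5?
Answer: 3465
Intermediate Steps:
L = 11
Z(D) = D*(-44 - 11*D/2) (Z(D) = (11*(D/(-2) - 4/1))*D = (11*(D*(-½) - 4*1))*D = (11*(-D/2 - 4))*D = (11*(-4 - D/2))*D = (-44 - 11*D/2)*D = D*(-44 - 11*D/2))
(Z(-5)*14)*3 = (-11/2*(-5)*(8 - 5)*14)*3 = (-11/2*(-5)*3*14)*3 = ((165/2)*14)*3 = 1155*3 = 3465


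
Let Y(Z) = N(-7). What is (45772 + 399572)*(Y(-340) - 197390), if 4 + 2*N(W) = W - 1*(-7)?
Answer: -87907342848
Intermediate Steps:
N(W) = 3/2 + W/2 (N(W) = -2 + (W - 1*(-7))/2 = -2 + (W + 7)/2 = -2 + (7 + W)/2 = -2 + (7/2 + W/2) = 3/2 + W/2)
Y(Z) = -2 (Y(Z) = 3/2 + (½)*(-7) = 3/2 - 7/2 = -2)
(45772 + 399572)*(Y(-340) - 197390) = (45772 + 399572)*(-2 - 197390) = 445344*(-197392) = -87907342848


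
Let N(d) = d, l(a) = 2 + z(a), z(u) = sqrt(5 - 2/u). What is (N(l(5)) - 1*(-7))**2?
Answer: (45 + sqrt(115))**2/25 ≈ 124.21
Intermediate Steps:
l(a) = 2 + sqrt(5 - 2/a)
(N(l(5)) - 1*(-7))**2 = ((2 + sqrt(5 - 2/5)) - 1*(-7))**2 = ((2 + sqrt(5 - 2*1/5)) + 7)**2 = ((2 + sqrt(5 - 2/5)) + 7)**2 = ((2 + sqrt(23/5)) + 7)**2 = ((2 + sqrt(115)/5) + 7)**2 = (9 + sqrt(115)/5)**2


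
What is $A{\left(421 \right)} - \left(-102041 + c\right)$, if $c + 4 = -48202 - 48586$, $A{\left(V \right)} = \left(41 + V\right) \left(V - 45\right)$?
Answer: $372545$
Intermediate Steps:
$A{\left(V \right)} = \left(-45 + V\right) \left(41 + V\right)$ ($A{\left(V \right)} = \left(41 + V\right) \left(-45 + V\right) = \left(-45 + V\right) \left(41 + V\right)$)
$c = -96792$ ($c = -4 - 96788 = -96792$)
$A{\left(421 \right)} - \left(-102041 + c\right) = \left(-1845 + 421^{2} - 1684\right) - \left(-102041 - 96792\right) = \left(-1845 + 177241 - 1684\right) - -198833 = 173712 + 198833 = 372545$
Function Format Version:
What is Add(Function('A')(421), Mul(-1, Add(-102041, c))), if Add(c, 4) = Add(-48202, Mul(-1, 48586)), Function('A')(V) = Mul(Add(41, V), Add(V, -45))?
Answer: 372545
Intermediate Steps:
Function('A')(V) = Mul(Add(-45, V), Add(41, V)) (Function('A')(V) = Mul(Add(41, V), Add(-45, V)) = Mul(Add(-45, V), Add(41, V)))
c = -96792 (c = Add(-4, Add(-48202, Mul(-1, 48586))) = Add(-4, Add(-48202, -48586)) = Add(-4, -96788) = -96792)
Add(Function('A')(421), Mul(-1, Add(-102041, c))) = Add(Add(-1845, Pow(421, 2), Mul(-4, 421)), Mul(-1, Add(-102041, -96792))) = Add(Add(-1845, 177241, -1684), Mul(-1, -198833)) = Add(173712, 198833) = 372545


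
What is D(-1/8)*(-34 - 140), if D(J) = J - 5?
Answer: 3567/4 ≈ 891.75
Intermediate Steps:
D(J) = -5 + J
D(-1/8)*(-34 - 140) = (-5 - 1/8)*(-34 - 140) = (-5 - 1*⅛)*(-174) = (-5 - ⅛)*(-174) = -41/8*(-174) = 3567/4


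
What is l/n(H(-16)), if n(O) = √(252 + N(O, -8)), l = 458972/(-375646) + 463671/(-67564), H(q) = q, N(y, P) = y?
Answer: -102593070337*√59/1497428634296 ≈ -0.52626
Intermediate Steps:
l = -102593070337/12690073172 (l = 458972*(-1/375646) + 463671*(-1/67564) = -229486/187823 - 463671/67564 = -102593070337/12690073172 ≈ -8.0845)
n(O) = √(252 + O)
l/n(H(-16)) = -102593070337/(12690073172*√(252 - 16)) = -102593070337*√59/118/12690073172 = -102593070337*√59/1497428634296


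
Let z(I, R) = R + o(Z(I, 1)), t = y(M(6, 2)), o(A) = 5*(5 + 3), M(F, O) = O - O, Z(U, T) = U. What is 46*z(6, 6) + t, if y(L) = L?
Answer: 2116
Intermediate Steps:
M(F, O) = 0
o(A) = 40 (o(A) = 5*8 = 40)
t = 0
z(I, R) = 40 + R (z(I, R) = R + 40 = 40 + R)
46*z(6, 6) + t = 46*(40 + 6) + 0 = 46*46 + 0 = 2116 + 0 = 2116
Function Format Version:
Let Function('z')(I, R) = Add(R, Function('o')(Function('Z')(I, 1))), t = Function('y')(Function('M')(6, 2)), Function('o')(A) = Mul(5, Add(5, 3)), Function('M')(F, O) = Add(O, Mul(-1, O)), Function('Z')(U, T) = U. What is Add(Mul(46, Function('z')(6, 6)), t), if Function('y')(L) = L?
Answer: 2116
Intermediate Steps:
Function('M')(F, O) = 0
Function('o')(A) = 40 (Function('o')(A) = Mul(5, 8) = 40)
t = 0
Function('z')(I, R) = Add(40, R) (Function('z')(I, R) = Add(R, 40) = Add(40, R))
Add(Mul(46, Function('z')(6, 6)), t) = Add(Mul(46, Add(40, 6)), 0) = Add(Mul(46, 46), 0) = Add(2116, 0) = 2116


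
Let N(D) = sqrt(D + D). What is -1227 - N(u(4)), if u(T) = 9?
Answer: -1227 - 3*sqrt(2) ≈ -1231.2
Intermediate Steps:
N(D) = sqrt(2)*sqrt(D) (N(D) = sqrt(2*D) = sqrt(2)*sqrt(D))
-1227 - N(u(4)) = -1227 - sqrt(2)*sqrt(9) = -1227 - sqrt(2)*3 = -1227 - 3*sqrt(2)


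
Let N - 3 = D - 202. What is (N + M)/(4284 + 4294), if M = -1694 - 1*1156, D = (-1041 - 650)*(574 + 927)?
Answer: -1270620/4289 ≈ -296.25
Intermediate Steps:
D = -2538191 (D = -1691*1501 = -2538191)
M = -2850 (M = -1694 - 1156 = -2850)
N = -2538390 (N = 3 + (-2538191 - 202) = 3 - 2538393 = -2538390)
(N + M)/(4284 + 4294) = (-2538390 - 2850)/(4284 + 4294) = -2541240/8578 = -2541240*1/8578 = -1270620/4289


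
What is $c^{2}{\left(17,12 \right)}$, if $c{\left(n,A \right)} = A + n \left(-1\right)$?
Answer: $25$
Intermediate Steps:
$c{\left(n,A \right)} = A - n$
$c^{2}{\left(17,12 \right)} = \left(12 - 17\right)^{2} = \left(-5\right)^{2} = 25$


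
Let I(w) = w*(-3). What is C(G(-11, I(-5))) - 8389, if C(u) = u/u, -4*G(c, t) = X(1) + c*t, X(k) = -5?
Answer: -8388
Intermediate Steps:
I(w) = -3*w
G(c, t) = 5/4 - c*t/4 (G(c, t) = -(-5 + c*t)/4 = 5/4 - c*t/4)
C(u) = 1
C(G(-11, I(-5))) - 8389 = 1 - 8389 = -8388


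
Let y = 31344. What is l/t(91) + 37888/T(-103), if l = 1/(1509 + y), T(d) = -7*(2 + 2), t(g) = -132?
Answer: -41076237319/30356172 ≈ -1353.1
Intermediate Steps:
T(d) = -28 (T(d) = -7*4 = -28)
l = 1/32853 (l = 1/(1509 + 31344) = 1/32853 ≈ 3.0439e-5)
l/t(91) + 37888/T(-103) = (1/32853)/(-132) + 37888/(-28) = (1/32853)*(-1/132) + 37888*(-1/28) = -1/4336596 - 9472/7 = -41076237319/30356172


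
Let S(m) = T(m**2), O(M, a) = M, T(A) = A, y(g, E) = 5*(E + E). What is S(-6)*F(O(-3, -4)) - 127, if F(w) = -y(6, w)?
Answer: 953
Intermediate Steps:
y(g, E) = 10*E (y(g, E) = 5*(2*E) = 10*E)
S(m) = m**2
F(w) = -10*w
S(-6)*F(O(-3, -4)) - 127 = (-6)**2*(-10*(-3)) - 127 = 36*30 - 127 = 1080 - 127 = 953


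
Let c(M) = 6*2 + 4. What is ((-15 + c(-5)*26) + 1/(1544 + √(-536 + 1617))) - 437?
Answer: -85781236/2382855 - √1081/2382855 ≈ -35.999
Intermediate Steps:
c(M) = 16 (c(M) = 12 + 4 = 16)
((-15 + c(-5)*26) + 1/(1544 + √(-536 + 1617))) - 437 = ((-15 + 16*26) + 1/(1544 + √(-536 + 1617))) - 437 = ((-15 + 416) + 1/(1544 + √1081)) - 437 = (401 + 1/(1544 + √1081)) - 437 = -36 + 1/(1544 + √1081)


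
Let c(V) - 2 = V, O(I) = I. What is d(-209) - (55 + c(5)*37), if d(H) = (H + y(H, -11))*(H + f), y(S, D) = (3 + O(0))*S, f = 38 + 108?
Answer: 52354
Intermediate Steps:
f = 146
c(V) = 2 + V
y(S, D) = 3*S (y(S, D) = (3 + 0)*S = 3*S)
d(H) = 4*H*(146 + H) (d(H) = (H + 3*H)*(H + 146) = (4*H)*(146 + H) = 4*H*(146 + H))
d(-209) - (55 + c(5)*37) = 4*(-209)*(146 - 209) - (55 + (2 + 5)*37) = 4*(-209)*(-63) - (55 + 7*37) = 52668 - (55 + 259) = 52668 - 1*314 = 52668 - 314 = 52354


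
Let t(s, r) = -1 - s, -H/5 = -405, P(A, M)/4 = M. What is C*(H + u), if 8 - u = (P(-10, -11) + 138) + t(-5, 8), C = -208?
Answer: -402480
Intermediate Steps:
P(A, M) = 4*M
H = 2025 (H = -5*(-405) = 2025)
u = -90 (u = 8 - ((4*(-11) + 138) + (-1 - 1*(-5))) = 8 - ((-44 + 138) + (-1 + 5)) = 8 - (94 + 4) = 8 - 1*98 = 8 - 98 = -90)
C*(H + u) = -208*(2025 - 90) = -208*1935 = -402480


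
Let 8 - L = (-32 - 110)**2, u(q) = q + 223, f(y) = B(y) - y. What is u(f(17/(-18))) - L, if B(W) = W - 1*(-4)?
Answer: 20383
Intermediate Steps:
B(W) = 4 + W (B(W) = W + 4 = 4 + W)
f(y) = 4 (f(y) = (4 + y) - y = 4)
u(q) = 223 + q
L = -20156 (L = 8 - (-32 - 110)**2 = 8 - 1*(-142)**2 = 8 - 1*20164 = 8 - 20164 = -20156)
u(f(17/(-18))) - L = (223 + 4) - 1*(-20156) = 227 + 20156 = 20383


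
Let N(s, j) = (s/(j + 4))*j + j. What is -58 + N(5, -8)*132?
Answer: 206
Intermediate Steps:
N(s, j) = j + j*s/(4 + j) (N(s, j) = (s/(4 + j))*j + j = j*s/(4 + j) + j = j + j*s/(4 + j))
-58 + N(5, -8)*132 = -58 - 8*(4 - 8 + 5)/(4 - 8)*132 = -58 - 8*1/(-4)*132 = -58 - 8*(-¼)*1*132 = -58 + 2*132 = -58 + 264 = 206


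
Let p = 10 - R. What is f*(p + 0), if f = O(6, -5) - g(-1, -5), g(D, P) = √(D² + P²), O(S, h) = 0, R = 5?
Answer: -5*√26 ≈ -25.495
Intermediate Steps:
p = 5 (p = 10 - 1*5 = 10 - 5 = 5)
f = -√26 (f = 0 - √((-1)² + (-5)²) = 0 - √(1 + 25) = 0 - √26 = -√26 ≈ -5.0990)
f*(p + 0) = (-√26)*(5 + 0) = -√26*5 = -5*√26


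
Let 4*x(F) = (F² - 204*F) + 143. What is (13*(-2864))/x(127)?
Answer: 37232/2409 ≈ 15.455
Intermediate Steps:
x(F) = 143/4 - 51*F + F²/4 (x(F) = ((F² - 204*F) + 143)/4 = (143 + F² - 204*F)/4 = 143/4 - 51*F + F²/4)
(13*(-2864))/x(127) = (13*(-2864))/(143/4 - 51*127 + (¼)*127²) = -37232/(143/4 - 6477 + (¼)*16129) = -37232/(143/4 - 6477 + 16129/4) = -37232/(-2409) = -37232*(-1/2409) = 37232/2409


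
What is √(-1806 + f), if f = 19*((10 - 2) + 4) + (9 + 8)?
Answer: I*√1561 ≈ 39.51*I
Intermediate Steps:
f = 245 (f = 19*(8 + 4) + 17 = 19*12 + 17 = 228 + 17 = 245)
√(-1806 + f) = √(-1806 + 245) = √(-1561) = I*√1561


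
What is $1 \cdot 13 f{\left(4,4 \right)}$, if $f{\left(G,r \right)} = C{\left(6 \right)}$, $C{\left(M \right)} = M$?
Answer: $78$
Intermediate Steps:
$f{\left(G,r \right)} = 6$
$1 \cdot 13 f{\left(4,4 \right)} = 1 \cdot 13 \cdot 6 = 13 \cdot 6 = 78$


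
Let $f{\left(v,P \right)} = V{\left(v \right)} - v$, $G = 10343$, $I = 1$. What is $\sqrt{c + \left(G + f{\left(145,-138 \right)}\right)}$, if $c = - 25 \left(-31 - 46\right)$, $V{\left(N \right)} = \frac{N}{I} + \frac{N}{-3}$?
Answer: $\frac{\sqrt{109977}}{3} \approx 110.54$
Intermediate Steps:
$V{\left(N \right)} = \frac{2 N}{3}$ ($V{\left(N \right)} = \frac{N}{1} + \frac{N}{-3} = N 1 + N \left(- \frac{1}{3}\right) = N - \frac{N}{3} = \frac{2 N}{3}$)
$c = 1925$ ($c = \left(-25\right) \left(-77\right) = 1925$)
$f{\left(v,P \right)} = - \frac{v}{3}$ ($f{\left(v,P \right)} = \frac{2 v}{3} - v = - \frac{v}{3}$)
$\sqrt{c + \left(G + f{\left(145,-138 \right)}\right)} = \sqrt{1925 + \left(10343 - \frac{145}{3}\right)} = \sqrt{1925 + \frac{30884}{3}} = \sqrt{\frac{36659}{3}} = \frac{\sqrt{109977}}{3}$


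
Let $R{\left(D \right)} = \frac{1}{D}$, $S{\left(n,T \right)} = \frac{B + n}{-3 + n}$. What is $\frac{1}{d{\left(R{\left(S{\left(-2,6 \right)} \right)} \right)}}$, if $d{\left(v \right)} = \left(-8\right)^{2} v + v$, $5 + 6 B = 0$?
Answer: $\frac{17}{1950} \approx 0.008718$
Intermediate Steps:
$B = - \frac{5}{6}$ ($B = - \frac{5}{6} + \frac{1}{6} \cdot 0 = - \frac{5}{6} + 0 = - \frac{5}{6} \approx -0.83333$)
$S{\left(n,T \right)} = \frac{- \frac{5}{6} + n}{-3 + n}$
$d{\left(v \right)} = 65 v$ ($d{\left(v \right)} = 64 v + v = 65 v$)
$\frac{1}{d{\left(R{\left(S{\left(-2,6 \right)} \right)} \right)}} = \frac{1}{65 \frac{1}{\frac{1}{-3 - 2} \left(- \frac{5}{6} - 2\right)}} = \frac{1}{65 \frac{1}{\frac{1}{-5} \left(- \frac{17}{6}\right)}} = \frac{1}{65 \frac{1}{\left(- \frac{1}{5}\right) \left(- \frac{17}{6}\right)}} = \frac{1}{65 \frac{1}{\frac{17}{30}}} = \frac{1}{65 \cdot \frac{30}{17}} = \frac{1}{\frac{1950}{17}} = \frac{17}{1950}$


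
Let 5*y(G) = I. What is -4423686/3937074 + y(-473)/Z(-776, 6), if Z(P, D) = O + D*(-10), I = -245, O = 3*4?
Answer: -3236717/31496592 ≈ -0.10276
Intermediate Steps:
O = 12
Z(P, D) = 12 - 10*D (Z(P, D) = 12 + D*(-10) = 12 - 10*D)
y(G) = -49 (y(G) = (⅕)*(-245) = -49)
-4423686/3937074 + y(-473)/Z(-776, 6) = -4423686/3937074 - 49/(12 - 10*6) = -4423686*1/3937074 - 49/(12 - 60) = -737281/656179 - 49/(-48) = -737281/656179 - 49*(-1/48) = -737281/656179 + 49/48 = -3236717/31496592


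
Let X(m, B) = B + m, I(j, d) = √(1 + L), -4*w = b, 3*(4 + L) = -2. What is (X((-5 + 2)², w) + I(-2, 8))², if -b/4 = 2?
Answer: (33 + I*√33)²/9 ≈ 117.33 + 42.127*I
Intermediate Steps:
L = -14/3 (L = -4 + (⅓)*(-2) = -4 - ⅔ = -14/3 ≈ -4.6667)
b = -8 (b = -4*2 = -8)
w = 2 (w = -¼*(-8) = 2)
I(j, d) = I*√33/3 (I(j, d) = √(1 - 14/3) = √(-11/3) = I*√33/3)
(X((-5 + 2)², w) + I(-2, 8))² = ((2 + (-5 + 2)²) + I*√33/3)² = ((2 + (-3)²) + I*√33/3)² = ((2 + 9) + I*√33/3)² = (11 + I*√33/3)²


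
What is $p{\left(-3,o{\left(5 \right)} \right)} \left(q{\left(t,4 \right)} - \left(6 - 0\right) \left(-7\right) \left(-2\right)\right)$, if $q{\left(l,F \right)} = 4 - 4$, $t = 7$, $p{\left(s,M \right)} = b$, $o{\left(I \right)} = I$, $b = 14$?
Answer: $-1176$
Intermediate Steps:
$p{\left(s,M \right)} = 14$
$q{\left(l,F \right)} = 0$ ($q{\left(l,F \right)} = 4 - 4 = 0$)
$p{\left(-3,o{\left(5 \right)} \right)} \left(q{\left(t,4 \right)} - \left(6 - 0\right) \left(-7\right) \left(-2\right)\right) = 14 \left(0 - \left(6 - 0\right) \left(-7\right) \left(-2\right)\right) = 14 \left(0 - \left(6 + 0\right) \left(-7\right) \left(-2\right)\right) = 14 \left(0 - 6 \left(-7\right) \left(-2\right)\right) = 14 \left(0 - \left(-42\right) \left(-2\right)\right) = 14 \left(0 - 84\right) = 14 \left(-84\right) = -1176$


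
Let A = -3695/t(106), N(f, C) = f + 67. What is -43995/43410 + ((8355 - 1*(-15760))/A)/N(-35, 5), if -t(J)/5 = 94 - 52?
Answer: 715442609/17109328 ≈ 41.816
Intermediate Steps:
t(J) = -210 (t(J) = -5*(94 - 52) = -5*42 = -210)
N(f, C) = 67 + f
A = 739/42 (A = -3695/(-210) = -3695*(-1/210) = 739/42 ≈ 17.595)
-43995/43410 + ((8355 - 1*(-15760))/A)/N(-35, 5) = -43995/43410 + ((8355 - 1*(-15760))/(739/42))/(67 - 35) = -43995*1/43410 + ((8355 + 15760)*(42/739))/32 = -2933/2894 + (24115*(42/739))*(1/32) = -2933/2894 + (1012830/739)*(1/32) = -2933/2894 + 506415/11824 = 715442609/17109328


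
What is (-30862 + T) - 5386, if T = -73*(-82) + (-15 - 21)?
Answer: -30298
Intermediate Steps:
T = 5950 (T = 5986 - 36 = 5950)
(-30862 + T) - 5386 = (-30862 + 5950) - 5386 = -24912 - 5386 = -30298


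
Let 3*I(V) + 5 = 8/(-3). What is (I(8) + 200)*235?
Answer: 417595/9 ≈ 46399.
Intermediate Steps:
I(V) = -23/9 (I(V) = -5/3 + (8/(-3))/3 = -5/3 + (8*(-⅓))/3 = -5/3 + (⅓)*(-8/3) = -5/3 - 8/9 = -23/9)
(I(8) + 200)*235 = (-23/9 + 200)*235 = (1777/9)*235 = 417595/9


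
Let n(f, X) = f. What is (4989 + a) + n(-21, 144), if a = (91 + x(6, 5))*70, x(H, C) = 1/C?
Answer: 11352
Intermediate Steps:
a = 6384 (a = (91 + 1/5)*70 = (91 + ⅕)*70 = (456/5)*70 = 6384)
(4989 + a) + n(-21, 144) = (4989 + 6384) - 21 = 11373 - 21 = 11352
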